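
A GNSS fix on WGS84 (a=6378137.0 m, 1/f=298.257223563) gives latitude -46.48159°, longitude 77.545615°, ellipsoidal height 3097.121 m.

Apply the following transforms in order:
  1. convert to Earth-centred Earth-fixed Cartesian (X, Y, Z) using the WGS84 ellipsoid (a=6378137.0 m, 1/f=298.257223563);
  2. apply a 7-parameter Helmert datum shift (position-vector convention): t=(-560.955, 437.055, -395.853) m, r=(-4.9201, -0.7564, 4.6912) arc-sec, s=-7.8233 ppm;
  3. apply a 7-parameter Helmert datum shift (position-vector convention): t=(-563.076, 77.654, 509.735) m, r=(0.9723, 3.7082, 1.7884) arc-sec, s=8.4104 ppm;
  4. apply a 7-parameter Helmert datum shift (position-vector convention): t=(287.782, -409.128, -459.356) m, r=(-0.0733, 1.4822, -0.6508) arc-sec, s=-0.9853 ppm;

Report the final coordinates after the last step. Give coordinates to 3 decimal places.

X=948242.894 m, Y=4298247.563 m, Z=-4604965.169 m

start: φ=-46.481590°, λ=77.545615°, h=3097.121 m
→ ECEF (a=6378137.000, f=1/298.257223563): X=949299.9784, Y=4298206.6284, Z=-4604517.3487
→ Helmert 7p (PV): X=948650.7261, Y=4298521.8154, Z=-4604976.2237
→ Helmert 7p (PV): X=947975.5701, Y=4298665.5542, Z=-4604502.0105
→ Helmert 7p (PV): X=948242.8935, Y=4298247.5634, Z=-4604965.1694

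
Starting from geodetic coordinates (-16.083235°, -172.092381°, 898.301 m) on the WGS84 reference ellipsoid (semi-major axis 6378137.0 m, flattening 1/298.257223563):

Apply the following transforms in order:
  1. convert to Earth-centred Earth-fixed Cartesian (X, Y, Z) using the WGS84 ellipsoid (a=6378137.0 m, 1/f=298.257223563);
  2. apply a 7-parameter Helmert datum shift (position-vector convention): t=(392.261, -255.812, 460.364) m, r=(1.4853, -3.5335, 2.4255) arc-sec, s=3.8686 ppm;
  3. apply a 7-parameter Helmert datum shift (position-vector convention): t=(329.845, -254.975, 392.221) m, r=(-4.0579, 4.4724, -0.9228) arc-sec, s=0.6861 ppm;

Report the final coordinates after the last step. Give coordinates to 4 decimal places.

X=-6071945.8526 m, Y=-844052.0674 m, Z=-1754946.1733 m

start: φ=-16.083235°, λ=-172.092381°, h=898.301 m
→ ECEF (a=6378137.000, f=1/298.257223563): X=-6072638.4585, Y=-843471.3029, Z=-1755828.9205
→ Helmert 7p (PV): X=-6072229.6926, Y=-843789.1437, Z=-1755485.4530
→ Helmert 7p (PV): X=-6071945.8526, Y=-844052.0674, Z=-1754946.1733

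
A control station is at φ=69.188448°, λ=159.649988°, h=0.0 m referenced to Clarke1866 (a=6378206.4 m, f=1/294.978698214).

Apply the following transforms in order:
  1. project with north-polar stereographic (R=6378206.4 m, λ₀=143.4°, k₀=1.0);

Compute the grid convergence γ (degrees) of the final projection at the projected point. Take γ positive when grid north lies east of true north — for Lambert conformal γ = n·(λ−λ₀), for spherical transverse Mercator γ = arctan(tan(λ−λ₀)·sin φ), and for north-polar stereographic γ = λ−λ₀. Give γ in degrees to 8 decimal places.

start: φ=69.188448°, λ=159.649988°, h=0.000 m
→ into stereo (λ₀=143.4°): φ=69.18844800°, λ−λ₀=16.24998800°
convergence γ = 16.24998800°

16.24998800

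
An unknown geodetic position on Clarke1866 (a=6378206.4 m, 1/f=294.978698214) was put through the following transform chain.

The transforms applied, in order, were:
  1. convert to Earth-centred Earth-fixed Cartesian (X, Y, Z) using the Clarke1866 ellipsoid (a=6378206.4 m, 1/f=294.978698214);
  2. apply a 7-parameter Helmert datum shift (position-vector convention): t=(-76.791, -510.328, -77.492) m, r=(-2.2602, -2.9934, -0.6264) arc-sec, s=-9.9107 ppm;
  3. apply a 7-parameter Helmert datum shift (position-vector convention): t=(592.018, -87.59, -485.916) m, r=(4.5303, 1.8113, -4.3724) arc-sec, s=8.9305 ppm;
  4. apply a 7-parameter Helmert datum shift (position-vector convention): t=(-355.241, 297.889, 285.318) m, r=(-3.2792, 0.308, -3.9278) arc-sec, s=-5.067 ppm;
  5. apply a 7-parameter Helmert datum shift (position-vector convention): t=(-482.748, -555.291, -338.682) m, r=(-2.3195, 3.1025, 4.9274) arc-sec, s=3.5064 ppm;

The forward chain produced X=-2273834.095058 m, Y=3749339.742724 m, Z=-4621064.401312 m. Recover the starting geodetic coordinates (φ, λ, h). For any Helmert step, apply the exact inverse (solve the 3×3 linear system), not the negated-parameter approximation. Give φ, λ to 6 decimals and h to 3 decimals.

φ=-46.687931°, λ=121.225890°, h=3561.516 m

start: X=-2273834.0951, Y=3749339.7427, Z=-4621064.4013 m
→ Helmert⁻¹: X=-2273184.2919, Y=3749988.1495, Z=-4620701.5394
→ Helmert⁻¹: X=-2272905.0717, Y=3749739.4425, Z=-4620954.0527
→ Helmert⁻¹: X=-2273515.6965, Y=3749643.8679, Z=-4620529.1940
→ Helmert⁻¹: X=-2273539.8795, Y=3750235.0880, Z=-4620423.4057
→ geod (Bowring, a=6378206.400): φ=-46.68793100°, λ=121.22589000°, h=3561.5160 m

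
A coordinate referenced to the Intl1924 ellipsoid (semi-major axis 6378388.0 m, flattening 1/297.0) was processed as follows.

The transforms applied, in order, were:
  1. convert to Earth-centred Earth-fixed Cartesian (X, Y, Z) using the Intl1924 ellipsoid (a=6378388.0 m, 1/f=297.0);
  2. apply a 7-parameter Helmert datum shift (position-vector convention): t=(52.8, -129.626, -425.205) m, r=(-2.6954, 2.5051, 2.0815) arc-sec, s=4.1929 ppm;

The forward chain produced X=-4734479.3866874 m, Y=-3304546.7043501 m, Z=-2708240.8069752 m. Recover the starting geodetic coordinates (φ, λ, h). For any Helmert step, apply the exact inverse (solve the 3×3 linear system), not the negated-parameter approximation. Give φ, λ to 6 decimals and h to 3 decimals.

start: X=-4734479.3867, Y=-3304546.7044, Z=-2708240.8070 m
→ Helmert⁻¹: X=-4734512.7929, Y=-3304320.0595, Z=-2707904.9292
→ geod (Bowring, a=6378388.000): φ=-25.27622700°, λ=-145.08796900°, h=2560.2680 m

φ=-25.276227°, λ=-145.087969°, h=2560.268 m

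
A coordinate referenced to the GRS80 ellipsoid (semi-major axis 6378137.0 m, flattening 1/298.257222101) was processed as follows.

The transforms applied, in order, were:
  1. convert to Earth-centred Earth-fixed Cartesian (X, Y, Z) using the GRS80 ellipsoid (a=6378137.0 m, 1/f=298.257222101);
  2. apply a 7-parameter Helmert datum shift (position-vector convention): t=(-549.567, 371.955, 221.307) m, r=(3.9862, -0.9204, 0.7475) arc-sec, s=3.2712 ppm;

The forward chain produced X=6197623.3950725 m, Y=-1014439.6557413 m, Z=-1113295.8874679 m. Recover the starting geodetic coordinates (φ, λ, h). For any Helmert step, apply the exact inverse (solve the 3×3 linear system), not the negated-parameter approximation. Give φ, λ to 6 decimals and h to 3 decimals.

φ=-10.120032°, λ=-9.298805°, h=1141.958 m

start: X=6197623.3951, Y=-1014439.6557, Z=-1113295.8875 m
→ Helmert⁻¹: X=6198144.0401, Y=-1014852.2726, Z=-1113521.5968
→ geod (Bowring, a=6378137.000): φ=-10.12003200°, λ=-9.29880500°, h=1141.9580 m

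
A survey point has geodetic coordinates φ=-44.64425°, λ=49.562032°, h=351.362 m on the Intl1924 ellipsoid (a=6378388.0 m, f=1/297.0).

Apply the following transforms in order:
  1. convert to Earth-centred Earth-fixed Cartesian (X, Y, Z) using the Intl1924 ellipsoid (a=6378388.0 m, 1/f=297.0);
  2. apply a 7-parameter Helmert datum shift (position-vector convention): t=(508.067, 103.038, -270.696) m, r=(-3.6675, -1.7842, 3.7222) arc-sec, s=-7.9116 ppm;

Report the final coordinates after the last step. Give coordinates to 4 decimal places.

start: φ=-44.644250°, λ=49.562032°, h=351.362 m
→ ECEF (a=6378388.000, f=1/297.0): X=2948594.2136, Y=3459938.5308, Z=-4459633.7529
→ Helmert 7p (PV): X=2949055.0915, Y=3459988.1102, Z=-4459905.1798

X=2949055.0915 m, Y=3459988.1102 m, Z=-4459905.1798 m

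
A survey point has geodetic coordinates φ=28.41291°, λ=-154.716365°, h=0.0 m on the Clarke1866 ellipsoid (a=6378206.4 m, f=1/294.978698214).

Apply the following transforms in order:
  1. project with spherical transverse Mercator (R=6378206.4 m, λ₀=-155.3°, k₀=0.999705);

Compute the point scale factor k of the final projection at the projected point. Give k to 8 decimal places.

0.99974512

start: φ=28.412910°, λ=-154.716365°, h=0.000 m
→ into tm (λ₀=-155.3°): φ=28.41291000°, λ−λ₀=0.58363500°
scale k = 0.99974512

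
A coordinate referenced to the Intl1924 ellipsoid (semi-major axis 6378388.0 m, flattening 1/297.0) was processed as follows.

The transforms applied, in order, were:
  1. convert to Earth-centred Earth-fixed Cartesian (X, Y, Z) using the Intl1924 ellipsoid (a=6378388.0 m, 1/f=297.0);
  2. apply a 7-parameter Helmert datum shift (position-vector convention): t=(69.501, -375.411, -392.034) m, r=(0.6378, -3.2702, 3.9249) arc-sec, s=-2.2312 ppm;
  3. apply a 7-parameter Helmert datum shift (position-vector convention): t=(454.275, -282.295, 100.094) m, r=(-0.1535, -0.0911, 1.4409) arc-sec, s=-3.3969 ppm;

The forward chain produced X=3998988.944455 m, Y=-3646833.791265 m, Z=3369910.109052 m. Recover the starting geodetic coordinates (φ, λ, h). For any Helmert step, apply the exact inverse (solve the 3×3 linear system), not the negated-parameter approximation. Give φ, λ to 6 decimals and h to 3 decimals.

φ=32.087935°, λ=-42.362534°, h=2668.622 m

start: X=3998988.9445, Y=-3646833.7913, Z=3369910.1091 m
→ Helmert⁻¹: X=3998524.2665, Y=-3646594.3235, Z=3369816.9822
→ Helmert⁻¹: X=3998447.7354, Y=-3646292.7112, Z=3370164.4178
→ geod (Bowring, a=6378388.000): φ=32.08793500°, λ=-42.36253400°, h=2668.6220 m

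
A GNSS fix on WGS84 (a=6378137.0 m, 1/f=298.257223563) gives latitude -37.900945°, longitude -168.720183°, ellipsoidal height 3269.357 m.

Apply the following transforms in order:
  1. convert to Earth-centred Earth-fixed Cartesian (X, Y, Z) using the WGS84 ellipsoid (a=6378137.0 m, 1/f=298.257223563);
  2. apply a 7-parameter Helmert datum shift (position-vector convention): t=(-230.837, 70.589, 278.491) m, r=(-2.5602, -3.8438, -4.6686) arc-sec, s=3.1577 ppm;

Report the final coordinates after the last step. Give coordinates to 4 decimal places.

X=-4944577.9517 m, Y=-986042.8664 m, Z=-3898596.2886 m

start: φ=-37.900945°, λ=-168.720183°, h=3269.357 m
→ ECEF (a=6378137.000, f=1/298.257223563): X=-4944381.8358, Y=-986173.8603, Z=-3898782.5689
→ Helmert 7p (PV): X=-4944577.9517, Y=-986042.8664, Z=-3898596.2886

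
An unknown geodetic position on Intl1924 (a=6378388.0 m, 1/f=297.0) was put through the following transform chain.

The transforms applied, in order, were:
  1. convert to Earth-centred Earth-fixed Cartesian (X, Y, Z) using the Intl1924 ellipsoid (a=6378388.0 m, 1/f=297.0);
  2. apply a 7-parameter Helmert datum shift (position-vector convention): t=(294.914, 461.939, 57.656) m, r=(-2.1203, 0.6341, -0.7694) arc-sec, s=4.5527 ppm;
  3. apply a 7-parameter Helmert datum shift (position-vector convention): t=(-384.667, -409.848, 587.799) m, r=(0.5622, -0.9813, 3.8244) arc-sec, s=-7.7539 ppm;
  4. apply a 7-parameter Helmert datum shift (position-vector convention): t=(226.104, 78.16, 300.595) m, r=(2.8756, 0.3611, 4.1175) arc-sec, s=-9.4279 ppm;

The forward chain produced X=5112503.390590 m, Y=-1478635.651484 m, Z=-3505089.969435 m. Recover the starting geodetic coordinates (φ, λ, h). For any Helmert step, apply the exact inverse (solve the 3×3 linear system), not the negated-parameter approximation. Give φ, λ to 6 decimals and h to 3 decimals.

start: X=5112503.3906, Y=-1478635.6515, Z=-3505089.9694 m
→ Helmert⁻¹: X=5112302.1002, Y=-1478878.6754, Z=-3505394.0458
→ Helmert⁻¹: X=5112682.3161, Y=-1478584.6428, Z=-3506029.3235
→ Helmert⁻¹: X=5112380.4223, Y=-1478984.7375, Z=-3506070.5041
→ geod (Bowring, a=6378388.000): φ=-33.55410300°, λ=-16.13487800°, h=1231.2360 m

φ=-33.554103°, λ=-16.134878°, h=1231.236 m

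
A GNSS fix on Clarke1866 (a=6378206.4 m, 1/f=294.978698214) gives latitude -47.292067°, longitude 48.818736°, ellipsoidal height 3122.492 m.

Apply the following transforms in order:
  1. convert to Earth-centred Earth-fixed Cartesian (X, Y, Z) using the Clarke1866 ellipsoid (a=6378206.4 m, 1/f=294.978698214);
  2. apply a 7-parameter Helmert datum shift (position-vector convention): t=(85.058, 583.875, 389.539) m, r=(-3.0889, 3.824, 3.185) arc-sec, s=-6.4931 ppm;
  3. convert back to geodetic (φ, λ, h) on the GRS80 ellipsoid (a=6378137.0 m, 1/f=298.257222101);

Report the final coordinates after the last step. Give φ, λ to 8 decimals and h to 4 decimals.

start: φ=-47.292067°, λ=48.818736°, h=3122.492 m
→ ECEF (a=6378206.400, f=1/294.978698214): X=2855100.3442, Y=3263507.5151, Z=-4665939.0885
→ Helmert 7p (PV): X=2855029.9687, Y=3264044.4121, Z=-4665621.0563
→ geod (Bowring, a=6378137.000): φ=-47.28563152°, λ=48.82410664°, h=3072.6295 m

φ=-47.28563152°, λ=48.82410664°, h=3072.6295 m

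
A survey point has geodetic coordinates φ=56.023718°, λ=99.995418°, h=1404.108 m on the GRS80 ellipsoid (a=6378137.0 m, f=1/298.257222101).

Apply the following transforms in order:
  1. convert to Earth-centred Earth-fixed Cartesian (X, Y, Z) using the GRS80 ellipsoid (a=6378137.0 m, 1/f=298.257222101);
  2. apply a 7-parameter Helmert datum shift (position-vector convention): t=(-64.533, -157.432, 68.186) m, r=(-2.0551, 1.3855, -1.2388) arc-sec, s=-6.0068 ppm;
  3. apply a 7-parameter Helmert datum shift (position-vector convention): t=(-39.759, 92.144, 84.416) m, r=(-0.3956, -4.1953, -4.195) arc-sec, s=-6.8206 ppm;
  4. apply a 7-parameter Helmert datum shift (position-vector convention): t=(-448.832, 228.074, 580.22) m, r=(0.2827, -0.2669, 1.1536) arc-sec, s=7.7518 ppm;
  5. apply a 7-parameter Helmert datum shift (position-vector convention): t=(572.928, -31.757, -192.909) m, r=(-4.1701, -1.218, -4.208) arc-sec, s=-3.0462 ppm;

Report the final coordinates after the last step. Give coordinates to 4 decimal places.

start: φ=56.023718°, λ=99.995418°, h=1404.108 m
→ ECEF (a=6378137.000, f=1/298.257222101): X=-620239.4828, Y=3519198.5941, Z=5267082.8886
→ Helmert 7p (PV): X=-620243.7751, Y=3519076.2258, Z=5267088.5395
→ Helmert 7p (PV): X=-620314.8621, Y=3519167.0838, Z=5267117.6662
→ Helmert 7p (PV): X=-620795.0004, Y=3519411.7494, Z=5267742.7365
→ Helmert 7p (PV): X=-620179.4882, Y=3519488.4351, Z=5267458.9626

X=-620179.4882 m, Y=3519488.4351 m, Z=5267458.9626 m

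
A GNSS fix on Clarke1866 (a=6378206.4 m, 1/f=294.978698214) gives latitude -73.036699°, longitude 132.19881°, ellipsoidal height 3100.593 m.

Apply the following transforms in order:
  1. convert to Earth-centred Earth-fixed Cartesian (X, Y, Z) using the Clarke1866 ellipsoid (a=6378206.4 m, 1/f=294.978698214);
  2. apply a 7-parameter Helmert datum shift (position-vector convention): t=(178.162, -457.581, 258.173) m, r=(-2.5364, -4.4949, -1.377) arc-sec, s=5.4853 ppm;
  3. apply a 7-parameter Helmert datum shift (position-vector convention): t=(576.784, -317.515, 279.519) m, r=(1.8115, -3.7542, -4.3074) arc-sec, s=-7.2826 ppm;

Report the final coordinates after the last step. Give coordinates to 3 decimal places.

start: φ=-73.036699°, λ=132.198810°, h=3100.593 m
→ ECEF (a=6378206.400, f=1/294.978698214): X=-1254472.0511, Y=1383547.6610, Z=-6081223.4229
→ Helmert 7p (PV): X=-1254159.0117, Y=1383031.2638, Z=-6081042.9580
→ Helmert 7p (PV): X=-1253433.5332, Y=1382783.2728, Z=-6080729.8336

X=-1253433.533 m, Y=1382783.273 m, Z=-6080729.834 m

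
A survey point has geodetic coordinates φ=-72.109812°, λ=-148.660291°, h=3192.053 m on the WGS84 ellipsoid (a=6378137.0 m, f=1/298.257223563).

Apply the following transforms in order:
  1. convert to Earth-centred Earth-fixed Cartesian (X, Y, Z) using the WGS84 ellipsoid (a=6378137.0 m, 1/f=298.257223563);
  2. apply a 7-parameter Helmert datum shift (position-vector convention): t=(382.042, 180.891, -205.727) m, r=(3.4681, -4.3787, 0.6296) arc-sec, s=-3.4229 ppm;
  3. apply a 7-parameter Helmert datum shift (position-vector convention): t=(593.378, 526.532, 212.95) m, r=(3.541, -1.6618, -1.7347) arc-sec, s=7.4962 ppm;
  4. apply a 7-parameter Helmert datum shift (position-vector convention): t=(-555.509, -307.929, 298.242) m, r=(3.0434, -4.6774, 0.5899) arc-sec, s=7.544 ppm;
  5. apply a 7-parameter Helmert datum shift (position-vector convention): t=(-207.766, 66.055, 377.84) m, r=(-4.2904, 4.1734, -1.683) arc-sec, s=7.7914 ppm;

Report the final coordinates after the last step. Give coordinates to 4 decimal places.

X=-1679027.9594 m, Y=-1022046.4904 m, Z=-6050015.3369 m

start: φ=-72.109812°, λ=-148.660291°, h=3192.053 m
→ ECEF (a=6378137.000, f=1/298.257223563): X=-1679388.6143, Y=-1022679.1269, Z=-6050499.3738
→ Helmert 7p (PV): X=-1678869.2595, Y=-1022398.1298, Z=-6050737.2364
→ Helmert 7p (PV): X=-1678248.3162, Y=-1021761.2671, Z=-6050600.7220
→ Helmert 7p (PV): X=-1678676.3552, Y=-1021992.4278, Z=-6050401.2591
→ Helmert 7p (PV): X=-1679027.9594, Y=-1022046.4904, Z=-6050015.3369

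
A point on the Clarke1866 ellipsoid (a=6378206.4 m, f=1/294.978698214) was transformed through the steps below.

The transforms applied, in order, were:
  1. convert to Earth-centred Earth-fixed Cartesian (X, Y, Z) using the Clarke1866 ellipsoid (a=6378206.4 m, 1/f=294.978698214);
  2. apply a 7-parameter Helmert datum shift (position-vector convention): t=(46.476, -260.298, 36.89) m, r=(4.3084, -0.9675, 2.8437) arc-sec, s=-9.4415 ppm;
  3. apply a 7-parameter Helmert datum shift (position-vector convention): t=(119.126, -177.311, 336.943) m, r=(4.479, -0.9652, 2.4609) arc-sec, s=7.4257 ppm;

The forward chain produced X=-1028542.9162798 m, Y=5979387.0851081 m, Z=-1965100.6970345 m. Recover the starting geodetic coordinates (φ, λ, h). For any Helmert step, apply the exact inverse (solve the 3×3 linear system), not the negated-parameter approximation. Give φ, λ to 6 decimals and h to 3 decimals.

start: X=-1028542.9163, Y=5979387.0851, Z=-1965100.6970 m
→ Helmert⁻¹: X=-1028592.2615, Y=5979489.5844, Z=-1965548.0756
→ Helmert⁻¹: X=-1028575.2287, Y=5979779.4619, Z=-1965723.6032
→ geod (Bowring, a=6378206.400): φ=-18.06517800°, λ=99.75987600°, h=1928.6680 m

φ=-18.065178°, λ=99.759876°, h=1928.668 m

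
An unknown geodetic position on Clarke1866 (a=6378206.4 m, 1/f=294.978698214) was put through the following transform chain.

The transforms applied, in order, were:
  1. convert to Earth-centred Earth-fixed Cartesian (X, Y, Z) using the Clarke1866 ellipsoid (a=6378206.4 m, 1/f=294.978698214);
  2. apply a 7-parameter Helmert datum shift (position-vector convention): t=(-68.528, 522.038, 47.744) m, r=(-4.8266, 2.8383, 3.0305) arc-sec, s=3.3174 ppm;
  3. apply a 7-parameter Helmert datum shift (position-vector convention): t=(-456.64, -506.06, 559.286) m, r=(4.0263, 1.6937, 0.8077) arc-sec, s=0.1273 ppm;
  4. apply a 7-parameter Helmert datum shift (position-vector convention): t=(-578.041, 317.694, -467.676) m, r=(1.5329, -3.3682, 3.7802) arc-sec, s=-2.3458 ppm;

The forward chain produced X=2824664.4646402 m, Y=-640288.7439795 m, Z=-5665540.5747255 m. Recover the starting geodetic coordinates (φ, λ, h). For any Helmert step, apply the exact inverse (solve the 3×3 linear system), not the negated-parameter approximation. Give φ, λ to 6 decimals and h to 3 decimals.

start: X=2824664.4646, Y=-640288.7440, Z=-5665540.5747 m
→ Helmert⁻¹: X=2825144.8823, Y=-640701.8185, Z=-5665127.5596
→ Helmert⁻¹: X=2825645.1776, Y=-640317.3356, Z=-5665650.4231
→ Helmert⁻¹: X=2825772.8796, Y=-640746.1883, Z=-5665655.4813
→ geod (Bowring, a=6378206.400): φ=-63.07144200°, λ=-12.77582600°, h=2535.3210 m

φ=-63.071442°, λ=-12.775826°, h=2535.321 m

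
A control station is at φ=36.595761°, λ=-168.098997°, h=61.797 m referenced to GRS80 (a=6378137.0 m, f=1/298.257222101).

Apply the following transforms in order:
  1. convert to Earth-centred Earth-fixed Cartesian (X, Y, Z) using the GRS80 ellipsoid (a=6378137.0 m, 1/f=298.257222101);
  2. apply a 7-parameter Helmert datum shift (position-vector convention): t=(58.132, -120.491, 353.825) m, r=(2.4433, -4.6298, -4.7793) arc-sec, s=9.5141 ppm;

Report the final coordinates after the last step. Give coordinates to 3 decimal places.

X=-5016811.418 m, Y=-1057337.950 m, Z=3781772.977 m

start: φ=36.595761°, λ=-168.098997°, h=61.797 m
→ ECEF (a=6378137.000, f=1/298.257222101): X=-5016712.4421, Y=-1057278.8479, Z=3781508.3042
→ Helmert 7p (PV): X=-5016811.4179, Y=-1057337.9502, Z=3781772.9770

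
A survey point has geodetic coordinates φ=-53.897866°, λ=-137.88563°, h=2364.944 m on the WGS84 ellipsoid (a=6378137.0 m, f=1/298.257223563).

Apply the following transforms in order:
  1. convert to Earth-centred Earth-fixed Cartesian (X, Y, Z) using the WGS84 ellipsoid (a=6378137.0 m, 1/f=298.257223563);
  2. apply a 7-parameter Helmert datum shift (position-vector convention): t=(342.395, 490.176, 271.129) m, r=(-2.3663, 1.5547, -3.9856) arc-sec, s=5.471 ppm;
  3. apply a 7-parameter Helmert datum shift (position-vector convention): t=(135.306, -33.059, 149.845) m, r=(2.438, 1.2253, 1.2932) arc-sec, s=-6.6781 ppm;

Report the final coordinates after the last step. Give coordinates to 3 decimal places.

X=-2794603.616 m, Y=-2526235.688 m, Z=-5131500.573 m

start: φ=-53.897866°, λ=-137.885630°, h=2364.944 m
→ ECEF (a=6378137.000, f=1/298.257223563): X=-2794982.5378, Y=-2526734.1169, Z=-5131964.5365
→ Helmert 7p (PV): X=-2794742.9397, Y=-2526262.6327, Z=-5131671.4302
→ Helmert 7p (PV): X=-2794603.6157, Y=-2526235.6882, Z=-5131500.5732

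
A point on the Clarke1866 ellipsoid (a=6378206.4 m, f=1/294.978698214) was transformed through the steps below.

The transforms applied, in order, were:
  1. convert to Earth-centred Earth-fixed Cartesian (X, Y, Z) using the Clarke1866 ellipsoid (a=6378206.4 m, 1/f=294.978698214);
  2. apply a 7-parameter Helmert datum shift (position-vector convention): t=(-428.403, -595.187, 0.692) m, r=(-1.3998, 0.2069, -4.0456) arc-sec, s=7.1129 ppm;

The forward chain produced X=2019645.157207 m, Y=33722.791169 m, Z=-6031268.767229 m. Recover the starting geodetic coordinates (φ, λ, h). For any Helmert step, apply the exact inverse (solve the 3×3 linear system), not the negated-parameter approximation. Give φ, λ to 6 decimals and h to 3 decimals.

φ=-71.596878°, λ=0.975556°, h=1866.491 m

start: X=2019645.1572, Y=33722.7912, Z=-6031268.7672 m
→ Helmert⁻¹: X=2020064.5669, Y=34398.2853, Z=-6031224.3000
→ geod (Bowring, a=6378206.400): φ=-71.59687800°, λ=0.97555600°, h=1866.4910 m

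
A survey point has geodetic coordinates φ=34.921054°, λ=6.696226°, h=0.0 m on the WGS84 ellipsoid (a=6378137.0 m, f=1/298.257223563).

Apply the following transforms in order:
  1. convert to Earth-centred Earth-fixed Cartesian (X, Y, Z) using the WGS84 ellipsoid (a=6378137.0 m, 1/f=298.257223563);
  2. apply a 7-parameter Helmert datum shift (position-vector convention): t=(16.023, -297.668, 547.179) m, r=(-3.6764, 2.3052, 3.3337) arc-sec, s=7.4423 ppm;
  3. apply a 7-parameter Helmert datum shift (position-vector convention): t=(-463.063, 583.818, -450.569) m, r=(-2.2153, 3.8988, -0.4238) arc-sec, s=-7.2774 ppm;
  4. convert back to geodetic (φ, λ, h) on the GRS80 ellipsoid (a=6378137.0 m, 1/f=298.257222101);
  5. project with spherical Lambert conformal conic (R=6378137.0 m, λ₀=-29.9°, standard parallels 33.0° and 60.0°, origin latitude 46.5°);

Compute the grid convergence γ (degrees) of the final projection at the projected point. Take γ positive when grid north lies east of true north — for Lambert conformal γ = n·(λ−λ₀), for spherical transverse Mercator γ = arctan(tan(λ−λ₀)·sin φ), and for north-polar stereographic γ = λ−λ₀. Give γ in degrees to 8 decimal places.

start: φ=34.921054°, λ=6.696226°, h=0.000 m
→ ECEF (a=6378137.000, f=1/298.257223563): X=5199730.9574, Y=610480.7786, Z=3630689.1062
→ Helmert 7p (PV): X=5199816.3881, Y=610336.4066, Z=3631194.3125
→ Helmert 7p (PV): X=5199385.3740, Y=610944.0983, Z=3630612.4771
→ geod (Bowring, a=6378137.000): φ=34.92197984°, λ=6.70170320°, h=-280.9730 m
→ into lcc (λ₀=-29.9°): φ=34.92197984°, λ−λ₀=36.60170320°
convergence γ = 26.80536543°

26.80536543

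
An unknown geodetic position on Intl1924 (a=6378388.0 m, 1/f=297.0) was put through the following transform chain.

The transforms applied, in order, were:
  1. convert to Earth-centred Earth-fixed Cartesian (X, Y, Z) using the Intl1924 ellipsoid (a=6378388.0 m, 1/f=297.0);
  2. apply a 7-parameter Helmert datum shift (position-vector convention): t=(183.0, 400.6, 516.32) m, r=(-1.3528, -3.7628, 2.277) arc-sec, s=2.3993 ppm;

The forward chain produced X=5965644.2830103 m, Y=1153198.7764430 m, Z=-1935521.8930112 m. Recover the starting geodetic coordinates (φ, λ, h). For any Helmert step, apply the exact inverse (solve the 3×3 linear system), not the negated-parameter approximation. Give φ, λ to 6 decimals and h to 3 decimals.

φ=-17.787334°, λ=10.936879°, h=412.076 m

start: X=5965644.2830, Y=1153198.7764, Z=-1935521.8930 m
→ Helmert⁻¹: X=5965424.3754, Y=1152742.2552, Z=-1936134.8322
→ geod (Bowring, a=6378388.000): φ=-17.78733400°, λ=10.93687900°, h=412.0760 m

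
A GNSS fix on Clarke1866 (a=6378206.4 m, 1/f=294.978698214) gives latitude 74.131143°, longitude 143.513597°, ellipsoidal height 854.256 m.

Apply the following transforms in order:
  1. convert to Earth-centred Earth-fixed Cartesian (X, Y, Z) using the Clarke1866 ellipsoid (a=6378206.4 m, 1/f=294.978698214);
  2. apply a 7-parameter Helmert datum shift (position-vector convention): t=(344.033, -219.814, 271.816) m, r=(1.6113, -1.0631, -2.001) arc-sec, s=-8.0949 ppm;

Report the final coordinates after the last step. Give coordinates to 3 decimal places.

X=-1406465.035 m, Y=1040197.625 m, Z=6113822.682 m

start: φ=74.131143°, λ=143.513597°, h=854.256 m
→ ECEF (a=6378206.400, f=1/294.978698214): X=-1406799.0397, Y=1040459.9721, Z=6113599.4779
→ Helmert 7p (PV): X=-1406465.0348, Y=1040197.6252, Z=6113822.6820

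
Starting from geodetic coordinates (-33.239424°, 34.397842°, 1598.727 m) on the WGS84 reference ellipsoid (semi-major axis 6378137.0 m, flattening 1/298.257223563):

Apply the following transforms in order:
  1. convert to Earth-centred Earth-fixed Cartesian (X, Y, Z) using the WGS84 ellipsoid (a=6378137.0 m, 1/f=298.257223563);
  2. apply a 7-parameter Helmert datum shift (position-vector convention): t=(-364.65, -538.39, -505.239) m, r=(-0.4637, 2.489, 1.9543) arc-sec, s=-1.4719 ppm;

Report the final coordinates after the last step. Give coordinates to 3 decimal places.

X=4406853.399 m, Y=3016985.219 m, Z=-3477634.577 m

start: φ=-33.239424°, λ=34.397842°, h=1598.727 m
→ ECEF (a=6378137.000, f=1/298.257223563): X=4407295.0834, Y=3017494.1093, Z=-3477074.4899
→ Helmert 7p (PV): X=4406853.3986, Y=3016985.2189, Z=-3477634.5773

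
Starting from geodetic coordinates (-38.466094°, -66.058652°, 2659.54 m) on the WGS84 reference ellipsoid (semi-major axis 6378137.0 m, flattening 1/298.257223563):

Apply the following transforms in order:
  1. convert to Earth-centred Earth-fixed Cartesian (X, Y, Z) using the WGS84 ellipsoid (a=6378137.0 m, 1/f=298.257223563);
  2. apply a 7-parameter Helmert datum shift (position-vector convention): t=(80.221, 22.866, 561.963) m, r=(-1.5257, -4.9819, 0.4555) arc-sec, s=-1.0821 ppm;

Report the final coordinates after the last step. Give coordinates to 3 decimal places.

start: φ=-38.466094°, λ=-66.058652°, h=2659.540 m
→ ECEF (a=6378137.000, f=1/298.257223563): X=2030018.2970, Y=-4572085.9685, Z=-3947737.5250
→ Helmert 7p (PV): X=2030201.7673, Y=-4572082.8727, Z=-3947088.4405

X=2030201.767 m, Y=-4572082.873 m, Z=-3947088.441 m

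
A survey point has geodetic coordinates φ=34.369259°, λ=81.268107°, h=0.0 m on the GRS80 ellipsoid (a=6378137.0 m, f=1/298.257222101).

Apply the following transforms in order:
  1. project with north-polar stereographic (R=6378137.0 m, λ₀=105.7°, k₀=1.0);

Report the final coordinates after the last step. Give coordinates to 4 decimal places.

E=-2783601.5935 m, N=-6127347.3177 m

start: φ=34.369259°, λ=81.268107°, h=0.000 m
→ stereo (R=6378137.0, λ₀=105.7°): E=-2783601.5935, N=-6127347.3177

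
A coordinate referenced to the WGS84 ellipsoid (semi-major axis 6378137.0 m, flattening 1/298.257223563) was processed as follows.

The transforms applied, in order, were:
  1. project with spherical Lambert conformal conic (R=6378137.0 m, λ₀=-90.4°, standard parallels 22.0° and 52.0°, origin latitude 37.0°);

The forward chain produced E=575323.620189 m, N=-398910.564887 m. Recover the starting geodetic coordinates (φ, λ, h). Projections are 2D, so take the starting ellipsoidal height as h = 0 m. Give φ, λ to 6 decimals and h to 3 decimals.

start: E=575323.6202, N=-398910.5649 m
→ lcc⁻¹: φ=33.11241300°, λ=-84.02465000°

φ=33.112413°, λ=-84.024650°, h=0.000 m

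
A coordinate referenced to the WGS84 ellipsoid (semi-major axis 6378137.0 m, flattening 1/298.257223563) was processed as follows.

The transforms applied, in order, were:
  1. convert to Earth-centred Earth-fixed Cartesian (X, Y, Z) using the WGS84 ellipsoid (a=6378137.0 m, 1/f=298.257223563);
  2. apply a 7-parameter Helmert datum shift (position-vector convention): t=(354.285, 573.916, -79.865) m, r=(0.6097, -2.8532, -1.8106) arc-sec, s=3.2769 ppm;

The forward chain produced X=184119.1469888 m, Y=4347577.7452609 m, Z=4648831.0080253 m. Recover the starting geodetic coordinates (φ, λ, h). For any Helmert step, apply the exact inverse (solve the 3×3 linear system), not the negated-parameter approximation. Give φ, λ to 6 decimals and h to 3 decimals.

φ=47.088372°, λ=87.578989°, h=574.454 m

start: X=184119.1470, Y=4347577.7453, Z=4648831.0080 m
→ Helmert⁻¹: X=183790.4082, Y=4347004.9396, Z=4648880.2474
→ geod (Bowring, a=6378137.000): φ=47.08837200°, λ=87.57898900°, h=574.4540 m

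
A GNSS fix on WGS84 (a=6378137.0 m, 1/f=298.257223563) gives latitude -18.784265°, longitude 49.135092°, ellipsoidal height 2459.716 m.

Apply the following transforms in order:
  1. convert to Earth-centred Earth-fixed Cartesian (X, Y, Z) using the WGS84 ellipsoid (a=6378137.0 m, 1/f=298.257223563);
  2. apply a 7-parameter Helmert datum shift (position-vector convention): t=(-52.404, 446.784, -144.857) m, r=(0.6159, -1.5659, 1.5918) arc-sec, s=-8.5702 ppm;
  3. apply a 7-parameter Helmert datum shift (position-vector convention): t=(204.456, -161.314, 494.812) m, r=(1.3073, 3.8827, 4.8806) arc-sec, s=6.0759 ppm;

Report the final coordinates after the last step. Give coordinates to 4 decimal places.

start: φ=-18.784265°, λ=49.135092°, h=2459.716 m
→ ECEF (a=6378137.000, f=1/298.257223563): X=3953701.2941, Y=4569930.3379, Z=-2041548.0555
→ Helmert 7p (PV): X=3953595.2377, Y=4570374.5641, Z=-2041631.7555
→ Helmert 7p (PV): X=3953677.1397, Y=4570347.5089, Z=-2041194.8035

X=3953677.1397 m, Y=4570347.5089 m, Z=-2041194.8035 m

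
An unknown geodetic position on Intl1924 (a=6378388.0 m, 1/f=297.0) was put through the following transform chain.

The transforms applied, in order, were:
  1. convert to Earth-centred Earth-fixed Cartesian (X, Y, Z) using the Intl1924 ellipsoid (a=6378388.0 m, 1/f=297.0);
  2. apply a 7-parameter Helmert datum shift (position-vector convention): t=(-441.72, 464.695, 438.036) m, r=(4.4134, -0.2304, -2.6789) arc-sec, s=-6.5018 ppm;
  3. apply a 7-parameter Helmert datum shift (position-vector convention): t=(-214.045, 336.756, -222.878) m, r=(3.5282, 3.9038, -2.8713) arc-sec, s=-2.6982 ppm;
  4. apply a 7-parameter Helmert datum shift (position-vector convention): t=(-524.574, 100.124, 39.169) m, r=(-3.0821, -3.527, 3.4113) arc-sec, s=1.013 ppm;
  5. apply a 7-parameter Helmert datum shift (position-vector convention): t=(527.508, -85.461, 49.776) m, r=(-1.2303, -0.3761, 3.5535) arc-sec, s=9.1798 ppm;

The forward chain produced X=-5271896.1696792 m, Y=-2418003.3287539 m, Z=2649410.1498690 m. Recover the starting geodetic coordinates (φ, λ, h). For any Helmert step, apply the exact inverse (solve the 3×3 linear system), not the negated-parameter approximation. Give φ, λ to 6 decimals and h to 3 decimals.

start: X=-5271896.1697, Y=-2418003.3288, Z=2649410.1499 m
→ Helmert⁻¹: X=-5272412.1014, Y=-2417820.6420, Z=2649331.2456
→ Helmert⁻¹: X=-5271876.8727, Y=-2417870.7156, Z=2649343.4098
→ Helmert⁻¹: X=-5271693.5339, Y=-2418242.0603, Z=2649515.0285
→ Helmert⁻¹: X=-5271251.7139, Y=-2418734.2594, Z=2649151.8575
→ geod (Bowring, a=6378388.000): φ=24.69608400°, λ=-155.35179300°, h=1413.2570 m

φ=24.696084°, λ=-155.351793°, h=1413.257 m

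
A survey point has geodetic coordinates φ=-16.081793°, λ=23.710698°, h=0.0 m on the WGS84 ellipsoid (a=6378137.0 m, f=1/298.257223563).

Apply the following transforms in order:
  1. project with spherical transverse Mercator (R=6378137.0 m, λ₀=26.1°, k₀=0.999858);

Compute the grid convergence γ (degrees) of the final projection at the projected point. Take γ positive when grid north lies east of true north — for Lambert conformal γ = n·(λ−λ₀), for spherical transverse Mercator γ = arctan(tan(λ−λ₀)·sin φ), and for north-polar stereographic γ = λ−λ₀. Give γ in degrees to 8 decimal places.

0.66221338

start: φ=-16.081793°, λ=23.710698°, h=0.000 m
→ into tm (λ₀=26.1°): φ=-16.08179300°, λ−λ₀=-2.38930200°
convergence γ = 0.66221338°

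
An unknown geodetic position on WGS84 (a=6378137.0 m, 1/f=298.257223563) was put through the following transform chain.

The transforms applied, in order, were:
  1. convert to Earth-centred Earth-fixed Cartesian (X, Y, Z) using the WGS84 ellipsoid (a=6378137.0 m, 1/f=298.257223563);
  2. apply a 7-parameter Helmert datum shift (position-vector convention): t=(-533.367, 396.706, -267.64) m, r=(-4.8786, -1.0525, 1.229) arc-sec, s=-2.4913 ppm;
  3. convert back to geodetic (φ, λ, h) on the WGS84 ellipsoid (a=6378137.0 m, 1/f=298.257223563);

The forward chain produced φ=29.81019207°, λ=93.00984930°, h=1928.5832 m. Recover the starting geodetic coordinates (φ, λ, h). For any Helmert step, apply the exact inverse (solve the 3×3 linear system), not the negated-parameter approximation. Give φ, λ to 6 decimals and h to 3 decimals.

start: φ=29.810192°, λ=93.009849°, h=1928.583 m
→ ECEF (a=6378137.000, f=1/298.257223563): X=-290914.2830, Y=5532777.1302, Z=3153093.6021
→ Helmert⁻¹: X=-290332.5846, Y=5532321.3499, Z=3153501.4307
→ geod (Bowring, a=6378137.000): φ=29.81556100°, λ=93.00408900°, h=1709.9520 m

φ=29.815561°, λ=93.004089°, h=1709.952 m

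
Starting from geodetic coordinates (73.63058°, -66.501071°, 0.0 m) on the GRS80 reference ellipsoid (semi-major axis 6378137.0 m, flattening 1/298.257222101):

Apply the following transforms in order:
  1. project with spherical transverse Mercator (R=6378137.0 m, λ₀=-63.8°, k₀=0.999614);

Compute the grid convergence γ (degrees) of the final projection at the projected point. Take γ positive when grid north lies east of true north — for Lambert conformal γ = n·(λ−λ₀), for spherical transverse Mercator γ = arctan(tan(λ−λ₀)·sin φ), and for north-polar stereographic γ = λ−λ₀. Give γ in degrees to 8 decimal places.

-2.59173426

start: φ=73.630580°, λ=-66.501071°, h=0.000 m
→ into tm (λ₀=-63.8°): φ=73.63058000°, λ−λ₀=-2.70107100°
convergence γ = -2.59173426°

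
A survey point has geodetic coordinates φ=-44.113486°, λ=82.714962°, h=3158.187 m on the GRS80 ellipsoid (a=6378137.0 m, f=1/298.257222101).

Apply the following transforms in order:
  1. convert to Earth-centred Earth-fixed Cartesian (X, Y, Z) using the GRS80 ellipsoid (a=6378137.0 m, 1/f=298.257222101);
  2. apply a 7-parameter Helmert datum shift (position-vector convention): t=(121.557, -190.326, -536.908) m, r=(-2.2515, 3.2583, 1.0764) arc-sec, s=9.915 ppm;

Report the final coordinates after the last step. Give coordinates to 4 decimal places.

X=581941.4601 m, Y=4551740.8403 m, Z=-4419991.6315 m

start: φ=-44.113486°, λ=82.714962°, h=3158.187 m
→ ECEF (a=6378137.000, f=1/298.257222101): X=581907.6999, Y=4551931.2374, Z=-4419352.0258
→ Helmert 7p (PV): X=581941.4601, Y=4551740.8403, Z=-4419991.6315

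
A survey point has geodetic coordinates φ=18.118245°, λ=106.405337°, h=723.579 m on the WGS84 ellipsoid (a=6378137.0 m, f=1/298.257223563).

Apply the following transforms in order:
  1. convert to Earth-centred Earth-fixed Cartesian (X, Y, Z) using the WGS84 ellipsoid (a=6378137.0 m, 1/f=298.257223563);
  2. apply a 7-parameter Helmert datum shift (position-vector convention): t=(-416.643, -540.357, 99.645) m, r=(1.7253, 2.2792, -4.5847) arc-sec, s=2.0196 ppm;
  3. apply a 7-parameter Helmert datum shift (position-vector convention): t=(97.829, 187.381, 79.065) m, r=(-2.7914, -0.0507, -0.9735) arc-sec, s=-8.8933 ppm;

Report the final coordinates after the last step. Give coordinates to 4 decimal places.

start: φ=18.118245°, λ=106.405337°, h=723.579 m
→ ECEF (a=6378137.000, f=1/298.257223563): X=-1712812.7278, Y=5817637.6323, Z=1971052.2453
→ Helmert 7p (PV): X=-1713081.7397, Y=5817130.6089, Z=1971223.4591
→ Helmert 7p (PV): X=-1712941.7056, Y=5817301.0180, Z=1971205.8493

X=-1712941.7056 m, Y=5817301.0180 m, Z=1971205.8493 m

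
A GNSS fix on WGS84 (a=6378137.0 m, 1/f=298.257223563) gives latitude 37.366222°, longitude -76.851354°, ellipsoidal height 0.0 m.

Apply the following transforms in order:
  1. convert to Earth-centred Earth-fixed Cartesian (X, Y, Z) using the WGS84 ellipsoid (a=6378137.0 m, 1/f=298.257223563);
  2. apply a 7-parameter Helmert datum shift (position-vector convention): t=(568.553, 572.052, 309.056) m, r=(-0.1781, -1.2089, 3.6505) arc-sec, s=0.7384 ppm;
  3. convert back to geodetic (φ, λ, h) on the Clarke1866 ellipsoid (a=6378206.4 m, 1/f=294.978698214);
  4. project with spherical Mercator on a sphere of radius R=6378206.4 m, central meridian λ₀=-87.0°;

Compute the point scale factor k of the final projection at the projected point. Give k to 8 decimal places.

start: φ=37.366222°, λ=-76.851354°, h=0.000 m
→ ECEF (a=6378137.000, f=1/298.257223563): X=1154549.3916, Y=-4942367.9359, Z=3849774.2794
→ Helmert 7p (PV): X=1155183.7047, Y=-4941775.7759, Z=3850097.2123
→ geod (Bowring, a=6378206.400): φ=37.37296493°, λ=-76.84285969°, h=-129.4901 m
→ into merc (λ₀=-87.0°): φ=37.37296493°, λ−λ₀=10.15714031°
scale k = 1.25833470

1.25833470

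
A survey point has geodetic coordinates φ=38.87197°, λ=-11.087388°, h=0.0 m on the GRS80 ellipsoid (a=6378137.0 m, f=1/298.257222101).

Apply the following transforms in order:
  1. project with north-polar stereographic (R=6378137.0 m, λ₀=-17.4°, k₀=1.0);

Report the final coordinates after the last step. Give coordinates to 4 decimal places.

E=670926.6277 m, N=-6064937.2271 m

start: φ=38.871970°, λ=-11.087388°, h=0.000 m
→ stereo (R=6378137.0, λ₀=-17.4°): E=670926.6277, N=-6064937.2271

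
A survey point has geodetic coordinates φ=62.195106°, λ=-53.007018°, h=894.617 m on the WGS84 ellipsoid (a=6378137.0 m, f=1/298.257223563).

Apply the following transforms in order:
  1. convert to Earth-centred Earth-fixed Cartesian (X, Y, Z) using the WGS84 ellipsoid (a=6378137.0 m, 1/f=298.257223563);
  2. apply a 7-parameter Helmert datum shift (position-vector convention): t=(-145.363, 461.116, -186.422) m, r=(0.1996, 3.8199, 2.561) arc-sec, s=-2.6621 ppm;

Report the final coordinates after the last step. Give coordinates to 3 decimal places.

start: φ=62.195106°, λ=-53.007018°, h=894.617 m
→ ECEF (a=6378137.000, f=1/298.257223563): X=1795162.7471, Y=-2382868.6377, Z=5619482.0420
→ Helmert 7p (PV): X=1795146.2601, Y=-2382384.3274, Z=5619245.1092

X=1795146.260 m, Y=-2382384.327 m, Z=5619245.109 m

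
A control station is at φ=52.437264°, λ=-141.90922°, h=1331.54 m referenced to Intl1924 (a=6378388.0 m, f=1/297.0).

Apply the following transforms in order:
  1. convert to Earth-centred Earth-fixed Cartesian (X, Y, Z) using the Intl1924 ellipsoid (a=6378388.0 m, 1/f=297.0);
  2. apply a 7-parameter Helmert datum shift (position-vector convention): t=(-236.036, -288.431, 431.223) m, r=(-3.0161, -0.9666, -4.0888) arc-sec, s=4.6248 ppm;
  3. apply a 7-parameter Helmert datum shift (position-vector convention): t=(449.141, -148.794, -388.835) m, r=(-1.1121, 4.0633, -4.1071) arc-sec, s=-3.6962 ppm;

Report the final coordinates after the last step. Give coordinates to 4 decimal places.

X=-3067280.4073 m, Y=-2404624.0849 m, Z=5033908.1414 m

start: φ=52.437264°, λ=-141.909220°, h=1331.540 m
→ ECEF (a=6378388.000, f=1/297.0): X=-3067470.7050, Y=-2404407.2687, Z=5033766.8991
→ Helmert 7p (PV): X=-3067792.1797, Y=-2404572.4062, Z=5034242.1859
→ Helmert 7p (PV): X=-3067280.4073, Y=-2404624.0849, Z=5033908.1414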